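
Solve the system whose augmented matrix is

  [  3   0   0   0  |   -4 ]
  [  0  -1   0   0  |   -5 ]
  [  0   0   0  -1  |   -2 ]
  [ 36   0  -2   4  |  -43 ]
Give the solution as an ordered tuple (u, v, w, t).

(-4/3, 5, 3/2, 2)

r1 := 1/3·r1
r4 := r4 − 36·r1
r2 := -1·r2
r3 <=> r4
r3 := -1/2·r3
r4 := -1·r4
r3 := r3 + 2·r4
Reading off the last column: u = -4/3, v = 5, w = 3/2, t = 2.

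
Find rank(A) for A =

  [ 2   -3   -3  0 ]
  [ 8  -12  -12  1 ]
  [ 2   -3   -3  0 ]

rank = 2

R1 -> 1/2·R1
R2 -> R2 − 8·R1
R3 -> R3 − 2·R1
The reduced form has 2 nonzero rows.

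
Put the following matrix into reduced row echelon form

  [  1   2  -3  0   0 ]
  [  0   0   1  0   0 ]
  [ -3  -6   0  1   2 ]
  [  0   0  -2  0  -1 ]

[[1, 2, 0, 0, 0], [0, 0, 1, 0, 0], [0, 0, 0, 1, 0], [0, 0, 0, 0, 1]]

R3 → R3 + 3·R1
  [ 1  2  -3  0   0 ]
  [ 0  0   1  0   0 ]
  [ 0  0  -9  1   2 ]
  [ 0  0  -2  0  -1 ]
R3 → R3 + 9·R2
  [ 1  2  -3  0   0 ]
  [ 0  0   1  0   0 ]
  [ 0  0   0  1   2 ]
  [ 0  0  -2  0  -1 ]
R4 → R4 + 2·R2
  [ 1  2  -3  0   0 ]
  [ 0  0   1  0   0 ]
  [ 0  0   0  1   2 ]
  [ 0  0   0  0  -1 ]
R4 → -1·R4
  [ 1  2  -3  0  0 ]
  [ 0  0   1  0  0 ]
  [ 0  0   0  1  2 ]
  [ 0  0   0  0  1 ]
R3 → R3 − 2·R4
  [ 1  2  -3  0  0 ]
  [ 0  0   1  0  0 ]
  [ 0  0   0  1  0 ]
  [ 0  0   0  0  1 ]
R1 → R1 + 3·R2
  [ 1  2  0  0  0 ]
  [ 0  0  1  0  0 ]
  [ 0  0  0  1  0 ]
  [ 0  0  0  0  1 ]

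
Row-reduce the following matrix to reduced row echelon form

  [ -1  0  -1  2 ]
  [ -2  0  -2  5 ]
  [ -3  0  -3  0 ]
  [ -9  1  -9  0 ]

[[1, 0, 1, 0], [0, 1, 0, 0], [0, 0, 0, 1], [0, 0, 0, 0]]

r1 -> -1·r1
  [  1  0   1  -2 ]
  [ -2  0  -2   5 ]
  [ -3  0  -3   0 ]
  [ -9  1  -9   0 ]
r2 -> r2 + 2·r1
  [  1  0   1  -2 ]
  [  0  0   0   1 ]
  [ -3  0  -3   0 ]
  [ -9  1  -9   0 ]
r3 -> r3 + 3·r1
  [  1  0   1  -2 ]
  [  0  0   0   1 ]
  [  0  0   0  -6 ]
  [ -9  1  -9   0 ]
r4 -> r4 + 9·r1
  [ 1  0  1   -2 ]
  [ 0  0  0    1 ]
  [ 0  0  0   -6 ]
  [ 0  1  0  -18 ]
r2 <=> r4
  [ 1  0  1   -2 ]
  [ 0  1  0  -18 ]
  [ 0  0  0   -6 ]
  [ 0  0  0    1 ]
r3 -> -1/6·r3
  [ 1  0  1   -2 ]
  [ 0  1  0  -18 ]
  [ 0  0  0    1 ]
  [ 0  0  0    1 ]
r4 -> r4 − r3
  [ 1  0  1   -2 ]
  [ 0  1  0  -18 ]
  [ 0  0  0    1 ]
  [ 0  0  0    0 ]
r2 -> r2 + 18·r3
  [ 1  0  1  -2 ]
  [ 0  1  0   0 ]
  [ 0  0  0   1 ]
  [ 0  0  0   0 ]
r1 -> r1 + 2·r3
  [ 1  0  1  0 ]
  [ 0  1  0  0 ]
  [ 0  0  0  1 ]
  [ 0  0  0  0 ]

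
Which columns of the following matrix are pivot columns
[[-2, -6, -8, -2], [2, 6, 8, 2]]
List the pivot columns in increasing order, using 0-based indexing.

0

Multiply r1 by -1/2.
  [ 1  3  4  1 ]
  [ 2  6  8  2 ]
Subtract 2 times r1 from r2.
  [ 1  3  4  1 ]
  [ 0  0  0  0 ]
Pivot columns are the columns containing a leading 1.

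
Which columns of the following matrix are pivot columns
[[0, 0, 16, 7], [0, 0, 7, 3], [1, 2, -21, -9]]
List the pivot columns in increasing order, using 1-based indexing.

1, 3, 4

r1 ↔ r3
  [ 1  2  -21  -9 ]
  [ 0  0    7   3 ]
  [ 0  0   16   7 ]
r2 := 1/7·r2
  [ 1  2  -21   -9 ]
  [ 0  0    1  3/7 ]
  [ 0  0   16    7 ]
r3 := r3 − 16·r2
  [ 1  2  -21   -9 ]
  [ 0  0    1  3/7 ]
  [ 0  0    0  1/7 ]
r3 := 7·r3
  [ 1  2  -21   -9 ]
  [ 0  0    1  3/7 ]
  [ 0  0    0    1 ]
r2 := r2 − 3/7·r3
  [ 1  2  -21  -9 ]
  [ 0  0    1   0 ]
  [ 0  0    0   1 ]
r1 := r1 + 9·r3
  [ 1  2  -21  0 ]
  [ 0  0    1  0 ]
  [ 0  0    0  1 ]
r1 := r1 + 21·r2
  [ 1  2  0  0 ]
  [ 0  0  1  0 ]
  [ 0  0  0  1 ]
Pivot columns are the columns containing a leading 1.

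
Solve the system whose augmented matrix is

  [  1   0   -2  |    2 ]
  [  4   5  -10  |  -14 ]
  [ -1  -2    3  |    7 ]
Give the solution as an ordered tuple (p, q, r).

(4, -4, 1)

R2 ← R2 − 4·R1
  [  1   0  -2  |    2 ]
  [  0   5  -2  |  -22 ]
  [ -1  -2   3  |    7 ]
R3 ← R3 + R1
  [ 1   0  -2  |    2 ]
  [ 0   5  -2  |  -22 ]
  [ 0  -2   1  |    9 ]
R2 ← 1/5·R2
  [ 1   0    -2  |      2 ]
  [ 0   1  -2/5  |  -22/5 ]
  [ 0  -2     1  |      9 ]
R3 ← R3 + 2·R2
  [ 1  0    -2  |      2 ]
  [ 0  1  -2/5  |  -22/5 ]
  [ 0  0   1/5  |    1/5 ]
R3 ← 5·R3
  [ 1  0    -2  |      2 ]
  [ 0  1  -2/5  |  -22/5 ]
  [ 0  0     1  |      1 ]
R2 ← R2 + 2/5·R3
  [ 1  0  -2  |   2 ]
  [ 0  1   0  |  -4 ]
  [ 0  0   1  |   1 ]
R1 ← R1 + 2·R3
  [ 1  0  0  |   4 ]
  [ 0  1  0  |  -4 ]
  [ 0  0  1  |   1 ]
Reading off the last column: p = 4, q = -4, r = 1.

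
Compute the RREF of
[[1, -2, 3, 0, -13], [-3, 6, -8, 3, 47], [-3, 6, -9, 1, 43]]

ρ2 -> ρ2 + 3·ρ1
  [  1  -2   3  0  -13 ]
  [  0   0   1  3    8 ]
  [ -3   6  -9  1   43 ]
ρ3 -> ρ3 + 3·ρ1
  [ 1  -2  3  0  -13 ]
  [ 0   0  1  3    8 ]
  [ 0   0  0  1    4 ]
ρ2 -> ρ2 − 3·ρ3
  [ 1  -2  3  0  -13 ]
  [ 0   0  1  0   -4 ]
  [ 0   0  0  1    4 ]
ρ1 -> ρ1 − 3·ρ2
  [ 1  -2  0  0  -1 ]
  [ 0   0  1  0  -4 ]
  [ 0   0  0  1   4 ]

[[1, -2, 0, 0, -1], [0, 0, 1, 0, -4], [0, 0, 0, 1, 4]]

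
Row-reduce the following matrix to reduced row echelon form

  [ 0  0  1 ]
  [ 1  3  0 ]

[[1, 3, 0], [0, 0, 1]]

Swap r1 and r2.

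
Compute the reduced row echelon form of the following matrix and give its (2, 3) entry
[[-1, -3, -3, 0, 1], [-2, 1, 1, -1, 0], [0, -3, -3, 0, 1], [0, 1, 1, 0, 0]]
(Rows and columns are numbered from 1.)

1

r1 := -1·r1
  [  1   3   3   0  -1 ]
  [ -2   1   1  -1   0 ]
  [  0  -3  -3   0   1 ]
  [  0   1   1   0   0 ]
r2 := r2 + 2·r1
  [ 1   3   3   0  -1 ]
  [ 0   7   7  -1  -2 ]
  [ 0  -3  -3   0   1 ]
  [ 0   1   1   0   0 ]
r2 := 1/7·r2
  [ 1   3   3     0    -1 ]
  [ 0   1   1  -1/7  -2/7 ]
  [ 0  -3  -3     0     1 ]
  [ 0   1   1     0     0 ]
r3 := r3 + 3·r2
  [ 1  3  3     0    -1 ]
  [ 0  1  1  -1/7  -2/7 ]
  [ 0  0  0  -3/7   1/7 ]
  [ 0  1  1     0     0 ]
r4 := r4 − r2
  [ 1  3  3     0    -1 ]
  [ 0  1  1  -1/7  -2/7 ]
  [ 0  0  0  -3/7   1/7 ]
  [ 0  0  0   1/7   2/7 ]
r3 := -7/3·r3
  [ 1  3  3     0    -1 ]
  [ 0  1  1  -1/7  -2/7 ]
  [ 0  0  0     1  -1/3 ]
  [ 0  0  0   1/7   2/7 ]
r4 := r4 − 1/7·r3
  [ 1  3  3     0    -1 ]
  [ 0  1  1  -1/7  -2/7 ]
  [ 0  0  0     1  -1/3 ]
  [ 0  0  0     0   1/3 ]
r4 := 3·r4
  [ 1  3  3     0    -1 ]
  [ 0  1  1  -1/7  -2/7 ]
  [ 0  0  0     1  -1/3 ]
  [ 0  0  0     0     1 ]
r3 := r3 + 1/3·r4
  [ 1  3  3     0    -1 ]
  [ 0  1  1  -1/7  -2/7 ]
  [ 0  0  0     1     0 ]
  [ 0  0  0     0     1 ]
r2 := r2 + 2/7·r4
  [ 1  3  3     0  -1 ]
  [ 0  1  1  -1/7   0 ]
  [ 0  0  0     1   0 ]
  [ 0  0  0     0   1 ]
r1 := r1 + r4
  [ 1  3  3     0  0 ]
  [ 0  1  1  -1/7  0 ]
  [ 0  0  0     1  0 ]
  [ 0  0  0     0  1 ]
r2 := r2 + 1/7·r3
  [ 1  3  3  0  0 ]
  [ 0  1  1  0  0 ]
  [ 0  0  0  1  0 ]
  [ 0  0  0  0  1 ]
r1 := r1 − 3·r2
  [ 1  0  0  0  0 ]
  [ 0  1  1  0  0 ]
  [ 0  0  0  1  0 ]
  [ 0  0  0  0  1 ]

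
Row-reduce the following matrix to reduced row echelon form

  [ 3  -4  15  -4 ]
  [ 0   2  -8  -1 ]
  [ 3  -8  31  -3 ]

R1 := 1/3·R1
  [ 1  -4/3   5  -4/3 ]
  [ 0     2  -8    -1 ]
  [ 3    -8  31    -3 ]
R3 := R3 − 3·R1
  [ 1  -4/3   5  -4/3 ]
  [ 0     2  -8    -1 ]
  [ 0    -4  16     1 ]
R2 := 1/2·R2
  [ 1  -4/3   5  -4/3 ]
  [ 0     1  -4  -1/2 ]
  [ 0    -4  16     1 ]
R3 := R3 + 4·R2
  [ 1  -4/3   5  -4/3 ]
  [ 0     1  -4  -1/2 ]
  [ 0     0   0    -1 ]
R3 := -1·R3
  [ 1  -4/3   5  -4/3 ]
  [ 0     1  -4  -1/2 ]
  [ 0     0   0     1 ]
R2 := R2 + 1/2·R3
  [ 1  -4/3   5  -4/3 ]
  [ 0     1  -4     0 ]
  [ 0     0   0     1 ]
R1 := R1 + 4/3·R3
  [ 1  -4/3   5  0 ]
  [ 0     1  -4  0 ]
  [ 0     0   0  1 ]
R1 := R1 + 4/3·R2
  [ 1  0  -1/3  0 ]
  [ 0  1    -4  0 ]
  [ 0  0     0  1 ]

[[1, 0, -1/3, 0], [0, 1, -4, 0], [0, 0, 0, 1]]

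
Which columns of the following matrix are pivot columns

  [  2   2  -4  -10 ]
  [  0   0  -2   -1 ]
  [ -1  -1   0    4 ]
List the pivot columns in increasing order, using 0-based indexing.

0, 2

ρ1 -> 1/2·ρ1
  [  1   1  -2  -5 ]
  [  0   0  -2  -1 ]
  [ -1  -1   0   4 ]
ρ3 -> ρ3 + ρ1
  [ 1  1  -2  -5 ]
  [ 0  0  -2  -1 ]
  [ 0  0  -2  -1 ]
ρ2 -> -1/2·ρ2
  [ 1  1  -2   -5 ]
  [ 0  0   1  1/2 ]
  [ 0  0  -2   -1 ]
ρ3 -> ρ3 + 2·ρ2
  [ 1  1  -2   -5 ]
  [ 0  0   1  1/2 ]
  [ 0  0   0    0 ]
ρ1 -> ρ1 + 2·ρ2
  [ 1  1  0   -4 ]
  [ 0  0  1  1/2 ]
  [ 0  0  0    0 ]
Pivot columns are the columns containing a leading 1.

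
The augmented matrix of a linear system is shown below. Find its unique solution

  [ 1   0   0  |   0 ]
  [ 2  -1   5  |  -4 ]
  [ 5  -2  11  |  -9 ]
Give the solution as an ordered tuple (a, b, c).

Subtract 2 times R1 from R2.
  [ 1   0   0  |   0 ]
  [ 0  -1   5  |  -4 ]
  [ 5  -2  11  |  -9 ]
Subtract 5 times R1 from R3.
  [ 1   0   0  |   0 ]
  [ 0  -1   5  |  -4 ]
  [ 0  -2  11  |  -9 ]
Multiply R2 by -1.
  [ 1   0   0  |   0 ]
  [ 0   1  -5  |   4 ]
  [ 0  -2  11  |  -9 ]
Add 2 times R2 to R3.
  [ 1  0   0  |   0 ]
  [ 0  1  -5  |   4 ]
  [ 0  0   1  |  -1 ]
Add 5 times R3 to R2.
  [ 1  0  0  |   0 ]
  [ 0  1  0  |  -1 ]
  [ 0  0  1  |  -1 ]
Reading off the last column: a = 0, b = -1, c = -1.

(0, -1, -1)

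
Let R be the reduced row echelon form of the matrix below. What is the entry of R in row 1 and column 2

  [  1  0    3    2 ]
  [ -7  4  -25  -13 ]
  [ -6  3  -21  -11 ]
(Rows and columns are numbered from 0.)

Add 7 times R1 to R2.
  [  1  0    3    2 ]
  [  0  4   -4    1 ]
  [ -6  3  -21  -11 ]
Add 6 times R1 to R3.
  [ 1  0   3  2 ]
  [ 0  4  -4  1 ]
  [ 0  3  -3  1 ]
Multiply R2 by 1/4.
  [ 1  0   3    2 ]
  [ 0  1  -1  1/4 ]
  [ 0  3  -3    1 ]
Subtract 3 times R2 from R3.
  [ 1  0   3    2 ]
  [ 0  1  -1  1/4 ]
  [ 0  0   0  1/4 ]
Multiply R3 by 4.
  [ 1  0   3    2 ]
  [ 0  1  -1  1/4 ]
  [ 0  0   0    1 ]
Subtract 1/4 times R3 from R2.
  [ 1  0   3  2 ]
  [ 0  1  -1  0 ]
  [ 0  0   0  1 ]
Subtract 2 times R3 from R1.
  [ 1  0   3  0 ]
  [ 0  1  -1  0 ]
  [ 0  0   0  1 ]

-1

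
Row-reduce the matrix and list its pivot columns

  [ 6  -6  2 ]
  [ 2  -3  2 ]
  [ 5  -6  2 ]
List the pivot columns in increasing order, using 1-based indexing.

R1 := 1/6·R1
R2 := R2 − 2·R1
R3 := R3 − 5·R1
R2 := -1·R2
R3 := R3 + R2
R3 := -1·R3
R2 := R2 + 4/3·R3
R1 := R1 − 1/3·R3
R1 := R1 + R2
Pivot columns are the columns containing a leading 1.

1, 2, 3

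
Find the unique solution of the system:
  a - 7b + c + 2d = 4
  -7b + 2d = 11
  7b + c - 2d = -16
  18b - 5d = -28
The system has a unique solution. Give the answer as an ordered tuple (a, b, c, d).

(-2, -1, -5, 2)

Form the augmented matrix and row-reduce:
  [ 1  -7  1   2  |    4 ]
  [ 0  -7  0   2  |   11 ]
  [ 0   7  1  -2  |  -16 ]
  [ 0  18  0  -5  |  -28 ]
R2 -> -1/7·R2
  [ 1  -7  1     2  |      4 ]
  [ 0   1  0  -2/7  |  -11/7 ]
  [ 0   7  1    -2  |    -16 ]
  [ 0  18  0    -5  |    -28 ]
R3 -> R3 − 7·R2
  [ 1  -7  1     2  |      4 ]
  [ 0   1  0  -2/7  |  -11/7 ]
  [ 0   0  1     0  |     -5 ]
  [ 0  18  0    -5  |    -28 ]
R4 -> R4 − 18·R2
  [ 1  -7  1     2  |      4 ]
  [ 0   1  0  -2/7  |  -11/7 ]
  [ 0   0  1     0  |     -5 ]
  [ 0   0  0   1/7  |    2/7 ]
R4 -> 7·R4
  [ 1  -7  1     2  |      4 ]
  [ 0   1  0  -2/7  |  -11/7 ]
  [ 0   0  1     0  |     -5 ]
  [ 0   0  0     1  |      2 ]
R2 -> R2 + 2/7·R4
  [ 1  -7  1  2  |   4 ]
  [ 0   1  0  0  |  -1 ]
  [ 0   0  1  0  |  -5 ]
  [ 0   0  0  1  |   2 ]
R1 -> R1 − 2·R4
  [ 1  -7  1  0  |   0 ]
  [ 0   1  0  0  |  -1 ]
  [ 0   0  1  0  |  -5 ]
  [ 0   0  0  1  |   2 ]
R1 -> R1 − R3
  [ 1  -7  0  0  |   5 ]
  [ 0   1  0  0  |  -1 ]
  [ 0   0  1  0  |  -5 ]
  [ 0   0  0  1  |   2 ]
R1 -> R1 + 7·R2
  [ 1  0  0  0  |  -2 ]
  [ 0  1  0  0  |  -1 ]
  [ 0  0  1  0  |  -5 ]
  [ 0  0  0  1  |   2 ]
Reading off the last column: a = -2, b = -1, c = -5, d = 2.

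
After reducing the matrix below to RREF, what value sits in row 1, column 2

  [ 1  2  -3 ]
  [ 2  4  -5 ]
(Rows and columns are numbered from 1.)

R2 -> R2 − 2·R1
  [ 1  2  -3 ]
  [ 0  0   1 ]
R1 -> R1 + 3·R2
  [ 1  2  0 ]
  [ 0  0  1 ]

2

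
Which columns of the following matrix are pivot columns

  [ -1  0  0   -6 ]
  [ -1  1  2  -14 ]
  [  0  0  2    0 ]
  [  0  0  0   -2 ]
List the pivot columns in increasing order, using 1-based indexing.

R1 -> -1·R1
  [  1  0  0    6 ]
  [ -1  1  2  -14 ]
  [  0  0  2    0 ]
  [  0  0  0   -2 ]
R2 -> R2 + R1
  [ 1  0  0   6 ]
  [ 0  1  2  -8 ]
  [ 0  0  2   0 ]
  [ 0  0  0  -2 ]
R3 -> 1/2·R3
  [ 1  0  0   6 ]
  [ 0  1  2  -8 ]
  [ 0  0  1   0 ]
  [ 0  0  0  -2 ]
R4 -> -1/2·R4
  [ 1  0  0   6 ]
  [ 0  1  2  -8 ]
  [ 0  0  1   0 ]
  [ 0  0  0   1 ]
R2 -> R2 + 8·R4
  [ 1  0  0  6 ]
  [ 0  1  2  0 ]
  [ 0  0  1  0 ]
  [ 0  0  0  1 ]
R1 -> R1 − 6·R4
  [ 1  0  0  0 ]
  [ 0  1  2  0 ]
  [ 0  0  1  0 ]
  [ 0  0  0  1 ]
R2 -> R2 − 2·R3
  [ 1  0  0  0 ]
  [ 0  1  0  0 ]
  [ 0  0  1  0 ]
  [ 0  0  0  1 ]
Pivot columns are the columns containing a leading 1.

1, 2, 3, 4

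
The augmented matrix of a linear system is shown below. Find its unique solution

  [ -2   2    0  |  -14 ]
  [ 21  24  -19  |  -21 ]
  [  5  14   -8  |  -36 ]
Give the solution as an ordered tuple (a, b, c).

R1 ← -1/2·R1
  [  1  -1    0  |    7 ]
  [ 21  24  -19  |  -21 ]
  [  5  14   -8  |  -36 ]
R2 ← R2 − 21·R1
  [ 1  -1    0  |     7 ]
  [ 0  45  -19  |  -168 ]
  [ 5  14   -8  |   -36 ]
R3 ← R3 − 5·R1
  [ 1  -1    0  |     7 ]
  [ 0  45  -19  |  -168 ]
  [ 0  19   -8  |   -71 ]
R2 ← 1/45·R2
  [ 1  -1       0  |       7 ]
  [ 0   1  -19/45  |  -56/15 ]
  [ 0  19      -8  |     -71 ]
R3 ← R3 − 19·R2
  [ 1  -1       0  |       7 ]
  [ 0   1  -19/45  |  -56/15 ]
  [ 0   0    1/45  |   -1/15 ]
R3 ← 45·R3
  [ 1  -1       0  |       7 ]
  [ 0   1  -19/45  |  -56/15 ]
  [ 0   0       1  |      -3 ]
R2 ← R2 + 19/45·R3
  [ 1  -1  0  |   7 ]
  [ 0   1  0  |  -5 ]
  [ 0   0  1  |  -3 ]
R1 ← R1 + R2
  [ 1  0  0  |   2 ]
  [ 0  1  0  |  -5 ]
  [ 0  0  1  |  -3 ]
Reading off the last column: a = 2, b = -5, c = -3.

(2, -5, -3)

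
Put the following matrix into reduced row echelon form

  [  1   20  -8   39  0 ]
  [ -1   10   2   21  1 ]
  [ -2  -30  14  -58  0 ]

[[1, 0, -4, -1, 0], [0, 1, -1/5, 2, 0], [0, 0, 0, 0, 1]]

Add R1 to R2.
  [  1   20  -8   39  0 ]
  [  0   30  -6   60  1 ]
  [ -2  -30  14  -58  0 ]
Add 2 times R1 to R3.
  [ 1  20  -8  39  0 ]
  [ 0  30  -6  60  1 ]
  [ 0  10  -2  20  0 ]
Multiply R2 by 1/30.
  [ 1  20    -8  39     0 ]
  [ 0   1  -1/5   2  1/30 ]
  [ 0  10    -2  20     0 ]
Subtract 10 times R2 from R3.
  [ 1  20    -8  39     0 ]
  [ 0   1  -1/5   2  1/30 ]
  [ 0   0     0   0  -1/3 ]
Multiply R3 by -3.
  [ 1  20    -8  39     0 ]
  [ 0   1  -1/5   2  1/30 ]
  [ 0   0     0   0     1 ]
Subtract 1/30 times R3 from R2.
  [ 1  20    -8  39  0 ]
  [ 0   1  -1/5   2  0 ]
  [ 0   0     0   0  1 ]
Subtract 20 times R2 from R1.
  [ 1  0    -4  -1  0 ]
  [ 0  1  -1/5   2  0 ]
  [ 0  0     0   0  1 ]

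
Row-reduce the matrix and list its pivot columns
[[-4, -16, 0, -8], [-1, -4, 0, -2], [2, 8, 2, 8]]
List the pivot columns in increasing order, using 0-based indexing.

Multiply ρ1 by -1/4.
  [  1   4  0   2 ]
  [ -1  -4  0  -2 ]
  [  2   8  2   8 ]
Add ρ1 to ρ2.
  [ 1  4  0  2 ]
  [ 0  0  0  0 ]
  [ 2  8  2  8 ]
Subtract 2 times ρ1 from ρ3.
  [ 1  4  0  2 ]
  [ 0  0  0  0 ]
  [ 0  0  2  4 ]
Swap ρ2 and ρ3.
  [ 1  4  0  2 ]
  [ 0  0  2  4 ]
  [ 0  0  0  0 ]
Multiply ρ2 by 1/2.
  [ 1  4  0  2 ]
  [ 0  0  1  2 ]
  [ 0  0  0  0 ]
Pivot columns are the columns containing a leading 1.

0, 2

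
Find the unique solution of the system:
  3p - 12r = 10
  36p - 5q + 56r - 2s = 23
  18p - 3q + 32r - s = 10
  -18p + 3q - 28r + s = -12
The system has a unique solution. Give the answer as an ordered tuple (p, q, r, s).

(4/3, -1, -1/2, 1)

Form the augmented matrix and row-reduce:
  [   3   0  -12   0  |   10 ]
  [  36  -5   56  -2  |   23 ]
  [  18  -3   32  -1  |   10 ]
  [ -18   3  -28   1  |  -12 ]
R1 -> 1/3·R1
  [   1   0   -4   0  |  10/3 ]
  [  36  -5   56  -2  |    23 ]
  [  18  -3   32  -1  |    10 ]
  [ -18   3  -28   1  |   -12 ]
R2 -> R2 − 36·R1
  [   1   0   -4   0  |  10/3 ]
  [   0  -5  200  -2  |   -97 ]
  [  18  -3   32  -1  |    10 ]
  [ -18   3  -28   1  |   -12 ]
R3 -> R3 − 18·R1
  [   1   0   -4   0  |  10/3 ]
  [   0  -5  200  -2  |   -97 ]
  [   0  -3  104  -1  |   -50 ]
  [ -18   3  -28   1  |   -12 ]
R4 -> R4 + 18·R1
  [ 1   0    -4   0  |  10/3 ]
  [ 0  -5   200  -2  |   -97 ]
  [ 0  -3   104  -1  |   -50 ]
  [ 0   3  -100   1  |    48 ]
R2 -> -1/5·R2
  [ 1   0    -4    0  |  10/3 ]
  [ 0   1   -40  2/5  |  97/5 ]
  [ 0  -3   104   -1  |   -50 ]
  [ 0   3  -100    1  |    48 ]
R3 -> R3 + 3·R2
  [ 1  0    -4    0  |  10/3 ]
  [ 0  1   -40  2/5  |  97/5 ]
  [ 0  0   -16  1/5  |  41/5 ]
  [ 0  3  -100    1  |    48 ]
R4 -> R4 − 3·R2
  [ 1  0   -4     0  |   10/3 ]
  [ 0  1  -40   2/5  |   97/5 ]
  [ 0  0  -16   1/5  |   41/5 ]
  [ 0  0   20  -1/5  |  -51/5 ]
R3 -> -1/16·R3
  [ 1  0   -4      0  |    10/3 ]
  [ 0  1  -40    2/5  |    97/5 ]
  [ 0  0    1  -1/80  |  -41/80 ]
  [ 0  0   20   -1/5  |   -51/5 ]
R4 -> R4 − 20·R3
  [ 1  0   -4      0  |    10/3 ]
  [ 0  1  -40    2/5  |    97/5 ]
  [ 0  0    1  -1/80  |  -41/80 ]
  [ 0  0    0   1/20  |    1/20 ]
R4 -> 20·R4
  [ 1  0   -4      0  |    10/3 ]
  [ 0  1  -40    2/5  |    97/5 ]
  [ 0  0    1  -1/80  |  -41/80 ]
  [ 0  0    0      1  |       1 ]
R3 -> R3 + 1/80·R4
  [ 1  0   -4    0  |  10/3 ]
  [ 0  1  -40  2/5  |  97/5 ]
  [ 0  0    1    0  |  -1/2 ]
  [ 0  0    0    1  |     1 ]
R2 -> R2 − 2/5·R4
  [ 1  0   -4  0  |  10/3 ]
  [ 0  1  -40  0  |    19 ]
  [ 0  0    1  0  |  -1/2 ]
  [ 0  0    0  1  |     1 ]
R2 -> R2 + 40·R3
  [ 1  0  -4  0  |  10/3 ]
  [ 0  1   0  0  |    -1 ]
  [ 0  0   1  0  |  -1/2 ]
  [ 0  0   0  1  |     1 ]
R1 -> R1 + 4·R3
  [ 1  0  0  0  |   4/3 ]
  [ 0  1  0  0  |    -1 ]
  [ 0  0  1  0  |  -1/2 ]
  [ 0  0  0  1  |     1 ]
Reading off the last column: p = 4/3, q = -1, r = -1/2, s = 1.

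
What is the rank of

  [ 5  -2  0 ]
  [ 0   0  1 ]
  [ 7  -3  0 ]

Multiply R1 by 1/5.
  [ 1  -2/5  0 ]
  [ 0     0  1 ]
  [ 7    -3  0 ]
Subtract 7 times R1 from R3.
  [ 1  -2/5  0 ]
  [ 0     0  1 ]
  [ 0  -1/5  0 ]
Swap R2 and R3.
  [ 1  -2/5  0 ]
  [ 0  -1/5  0 ]
  [ 0     0  1 ]
Multiply R2 by -5.
  [ 1  -2/5  0 ]
  [ 0     1  0 ]
  [ 0     0  1 ]
Add 2/5 times R2 to R1.
  [ 1  0  0 ]
  [ 0  1  0 ]
  [ 0  0  1 ]
The reduced form has 3 nonzero rows.

rank = 3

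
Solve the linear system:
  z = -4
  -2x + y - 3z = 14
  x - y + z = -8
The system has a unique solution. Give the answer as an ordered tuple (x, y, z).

Form the augmented matrix and row-reduce:
  [  0   0   1  |  -4 ]
  [ -2   1  -3  |  14 ]
  [  1  -1   1  |  -8 ]
Swap R1 and R2.
  [ -2   1  -3  |  14 ]
  [  0   0   1  |  -4 ]
  [  1  -1   1  |  -8 ]
Multiply R1 by -1/2.
  [ 1  -1/2  3/2  |  -7 ]
  [ 0     0    1  |  -4 ]
  [ 1    -1    1  |  -8 ]
Subtract R1 from R3.
  [ 1  -1/2   3/2  |  -7 ]
  [ 0     0     1  |  -4 ]
  [ 0  -1/2  -1/2  |  -1 ]
Swap R2 and R3.
  [ 1  -1/2   3/2  |  -7 ]
  [ 0  -1/2  -1/2  |  -1 ]
  [ 0     0     1  |  -4 ]
Multiply R2 by -2.
  [ 1  -1/2  3/2  |  -7 ]
  [ 0     1    1  |   2 ]
  [ 0     0    1  |  -4 ]
Subtract R3 from R2.
  [ 1  -1/2  3/2  |  -7 ]
  [ 0     1    0  |   6 ]
  [ 0     0    1  |  -4 ]
Subtract 3/2 times R3 from R1.
  [ 1  -1/2  0  |  -1 ]
  [ 0     1  0  |   6 ]
  [ 0     0  1  |  -4 ]
Add 1/2 times R2 to R1.
  [ 1  0  0  |   2 ]
  [ 0  1  0  |   6 ]
  [ 0  0  1  |  -4 ]
Reading off the last column: x = 2, y = 6, z = -4.

(2, 6, -4)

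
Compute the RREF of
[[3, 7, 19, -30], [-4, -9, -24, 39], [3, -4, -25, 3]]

[[1, 0, -3, -3], [0, 1, 4, -3], [0, 0, 0, 0]]

r1 → 1/3·r1
  [  1  7/3  19/3  -10 ]
  [ -4   -9   -24   39 ]
  [  3   -4   -25    3 ]
r2 → r2 + 4·r1
  [ 1  7/3  19/3  -10 ]
  [ 0  1/3   4/3   -1 ]
  [ 3   -4   -25    3 ]
r3 → r3 − 3·r1
  [ 1  7/3  19/3  -10 ]
  [ 0  1/3   4/3   -1 ]
  [ 0  -11   -44   33 ]
r2 → 3·r2
  [ 1  7/3  19/3  -10 ]
  [ 0    1     4   -3 ]
  [ 0  -11   -44   33 ]
r3 → r3 + 11·r2
  [ 1  7/3  19/3  -10 ]
  [ 0    1     4   -3 ]
  [ 0    0     0    0 ]
r1 → r1 − 7/3·r2
  [ 1  0  -3  -3 ]
  [ 0  1   4  -3 ]
  [ 0  0   0   0 ]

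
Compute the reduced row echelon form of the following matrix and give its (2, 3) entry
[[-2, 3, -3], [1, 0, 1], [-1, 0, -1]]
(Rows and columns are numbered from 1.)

Multiply R1 by -1/2.
  [  1  -3/2  3/2 ]
  [  1     0    1 ]
  [ -1     0   -1 ]
Subtract R1 from R2.
  [  1  -3/2   3/2 ]
  [  0   3/2  -1/2 ]
  [ -1     0    -1 ]
Add R1 to R3.
  [ 1  -3/2   3/2 ]
  [ 0   3/2  -1/2 ]
  [ 0  -3/2   1/2 ]
Multiply R2 by 2/3.
  [ 1  -3/2   3/2 ]
  [ 0     1  -1/3 ]
  [ 0  -3/2   1/2 ]
Add 3/2 times R2 to R3.
  [ 1  -3/2   3/2 ]
  [ 0     1  -1/3 ]
  [ 0     0     0 ]
Add 3/2 times R2 to R1.
  [ 1  0     1 ]
  [ 0  1  -1/3 ]
  [ 0  0     0 ]

-1/3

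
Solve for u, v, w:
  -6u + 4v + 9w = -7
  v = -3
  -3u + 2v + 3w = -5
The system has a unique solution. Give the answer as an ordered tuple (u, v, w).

Form the augmented matrix and row-reduce:
  [ -6  4  9  |  -7 ]
  [  0  1  0  |  -3 ]
  [ -3  2  3  |  -5 ]
Multiply R1 by -1/6.
Add 3 times R1 to R3.
Multiply R3 by -2/3.
Add 3/2 times R3 to R1.
Add 2/3 times R2 to R1.
Reading off the last column: u = 2/3, v = -3, w = 1.

(2/3, -3, 1)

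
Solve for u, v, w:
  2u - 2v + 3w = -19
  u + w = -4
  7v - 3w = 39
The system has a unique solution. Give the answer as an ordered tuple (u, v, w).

Form the augmented matrix and row-reduce:
  [ 2  -2   3  |  -19 ]
  [ 1   0   1  |   -4 ]
  [ 0   7  -3  |   39 ]
ρ1 → 1/2·ρ1
  [ 1  -1  3/2  |  -19/2 ]
  [ 1   0    1  |     -4 ]
  [ 0   7   -3  |     39 ]
ρ2 → ρ2 − ρ1
  [ 1  -1   3/2  |  -19/2 ]
  [ 0   1  -1/2  |   11/2 ]
  [ 0   7    -3  |     39 ]
ρ3 → ρ3 − 7·ρ2
  [ 1  -1   3/2  |  -19/2 ]
  [ 0   1  -1/2  |   11/2 ]
  [ 0   0   1/2  |    1/2 ]
ρ3 → 2·ρ3
  [ 1  -1   3/2  |  -19/2 ]
  [ 0   1  -1/2  |   11/2 ]
  [ 0   0     1  |      1 ]
ρ2 → ρ2 + 1/2·ρ3
  [ 1  -1  3/2  |  -19/2 ]
  [ 0   1    0  |      6 ]
  [ 0   0    1  |      1 ]
ρ1 → ρ1 − 3/2·ρ3
  [ 1  -1  0  |  -11 ]
  [ 0   1  0  |    6 ]
  [ 0   0  1  |    1 ]
ρ1 → ρ1 + ρ2
  [ 1  0  0  |  -5 ]
  [ 0  1  0  |   6 ]
  [ 0  0  1  |   1 ]
Reading off the last column: u = -5, v = 6, w = 1.

(-5, 6, 1)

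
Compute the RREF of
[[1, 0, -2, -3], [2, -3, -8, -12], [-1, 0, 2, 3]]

[[1, 0, -2, -3], [0, 1, 4/3, 2], [0, 0, 0, 0]]

ρ2 -> ρ2 − 2·ρ1
  [  1   0  -2  -3 ]
  [  0  -3  -4  -6 ]
  [ -1   0   2   3 ]
ρ3 -> ρ3 + ρ1
  [ 1   0  -2  -3 ]
  [ 0  -3  -4  -6 ]
  [ 0   0   0   0 ]
ρ2 -> -1/3·ρ2
  [ 1  0   -2  -3 ]
  [ 0  1  4/3   2 ]
  [ 0  0    0   0 ]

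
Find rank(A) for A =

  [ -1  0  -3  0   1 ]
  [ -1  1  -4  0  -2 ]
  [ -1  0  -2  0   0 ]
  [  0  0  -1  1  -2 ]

rank = 4

Multiply ρ1 by -1.
Add ρ1 to ρ2.
Add ρ1 to ρ3.
Add ρ3 to ρ4.
Add ρ3 to ρ2.
Subtract 3 times ρ3 from ρ1.
The reduced form has 4 nonzero rows.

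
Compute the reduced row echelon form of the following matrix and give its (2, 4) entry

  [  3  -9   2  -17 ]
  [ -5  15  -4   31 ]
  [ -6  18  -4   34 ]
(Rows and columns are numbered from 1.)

Multiply ρ1 by 1/3.
  [  1  -3  2/3  -17/3 ]
  [ -5  15   -4     31 ]
  [ -6  18   -4     34 ]
Add 5 times ρ1 to ρ2.
  [  1  -3   2/3  -17/3 ]
  [  0   0  -2/3    8/3 ]
  [ -6  18    -4     34 ]
Add 6 times ρ1 to ρ3.
  [ 1  -3   2/3  -17/3 ]
  [ 0   0  -2/3    8/3 ]
  [ 0   0     0      0 ]
Multiply ρ2 by -3/2.
  [ 1  -3  2/3  -17/3 ]
  [ 0   0    1     -4 ]
  [ 0   0    0      0 ]
Subtract 2/3 times ρ2 from ρ1.
  [ 1  -3  0  -3 ]
  [ 0   0  1  -4 ]
  [ 0   0  0   0 ]

-4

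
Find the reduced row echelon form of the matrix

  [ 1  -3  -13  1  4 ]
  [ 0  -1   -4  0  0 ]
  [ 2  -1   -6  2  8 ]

R3 → R3 − 2·R1
  [ 1  -3  -13  1  4 ]
  [ 0  -1   -4  0  0 ]
  [ 0   5   20  0  0 ]
R2 → -1·R2
  [ 1  -3  -13  1  4 ]
  [ 0   1    4  0  0 ]
  [ 0   5   20  0  0 ]
R3 → R3 − 5·R2
  [ 1  -3  -13  1  4 ]
  [ 0   1    4  0  0 ]
  [ 0   0    0  0  0 ]
R1 → R1 + 3·R2
  [ 1  0  -1  1  4 ]
  [ 0  1   4  0  0 ]
  [ 0  0   0  0  0 ]

[[1, 0, -1, 1, 4], [0, 1, 4, 0, 0], [0, 0, 0, 0, 0]]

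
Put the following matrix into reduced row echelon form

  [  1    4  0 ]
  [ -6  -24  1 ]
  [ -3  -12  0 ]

R2 ← R2 + 6·R1
  [  1    4  0 ]
  [  0    0  1 ]
  [ -3  -12  0 ]
R3 ← R3 + 3·R1
  [ 1  4  0 ]
  [ 0  0  1 ]
  [ 0  0  0 ]

[[1, 4, 0], [0, 0, 1], [0, 0, 0]]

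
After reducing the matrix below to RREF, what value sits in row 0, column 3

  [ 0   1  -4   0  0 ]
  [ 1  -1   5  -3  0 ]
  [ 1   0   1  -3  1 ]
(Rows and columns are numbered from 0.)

ρ1 <-> ρ2
  [ 1  -1   5  -3  0 ]
  [ 0   1  -4   0  0 ]
  [ 1   0   1  -3  1 ]
ρ3 → ρ3 − ρ1
  [ 1  -1   5  -3  0 ]
  [ 0   1  -4   0  0 ]
  [ 0   1  -4   0  1 ]
ρ3 → ρ3 − ρ2
  [ 1  -1   5  -3  0 ]
  [ 0   1  -4   0  0 ]
  [ 0   0   0   0  1 ]
ρ1 → ρ1 + ρ2
  [ 1  0   1  -3  0 ]
  [ 0  1  -4   0  0 ]
  [ 0  0   0   0  1 ]

-3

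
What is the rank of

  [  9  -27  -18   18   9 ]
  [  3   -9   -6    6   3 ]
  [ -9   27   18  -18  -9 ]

rank = 1

ρ1 -> 1/9·ρ1
  [  1  -3  -2    2   1 ]
  [  3  -9  -6    6   3 ]
  [ -9  27  18  -18  -9 ]
ρ2 -> ρ2 − 3·ρ1
  [  1  -3  -2    2   1 ]
  [  0   0   0    0   0 ]
  [ -9  27  18  -18  -9 ]
ρ3 -> ρ3 + 9·ρ1
  [ 1  -3  -2  2  1 ]
  [ 0   0   0  0  0 ]
  [ 0   0   0  0  0 ]
The reduced form has 1 nonzero row.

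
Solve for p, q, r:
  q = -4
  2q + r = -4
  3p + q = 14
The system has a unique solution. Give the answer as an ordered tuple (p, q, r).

Form the augmented matrix and row-reduce:
  [ 0  1  0  |  -4 ]
  [ 0  2  1  |  -4 ]
  [ 3  1  0  |  14 ]
r1 <-> r3
  [ 3  1  0  |  14 ]
  [ 0  2  1  |  -4 ]
  [ 0  1  0  |  -4 ]
r1 -> 1/3·r1
  [ 1  1/3  0  |  14/3 ]
  [ 0    2  1  |    -4 ]
  [ 0    1  0  |    -4 ]
r2 -> 1/2·r2
  [ 1  1/3    0  |  14/3 ]
  [ 0    1  1/2  |    -2 ]
  [ 0    1    0  |    -4 ]
r3 -> r3 − r2
  [ 1  1/3     0  |  14/3 ]
  [ 0    1   1/2  |    -2 ]
  [ 0    0  -1/2  |    -2 ]
r3 -> -2·r3
  [ 1  1/3    0  |  14/3 ]
  [ 0    1  1/2  |    -2 ]
  [ 0    0    1  |     4 ]
r2 -> r2 − 1/2·r3
  [ 1  1/3  0  |  14/3 ]
  [ 0    1  0  |    -4 ]
  [ 0    0  1  |     4 ]
r1 -> r1 − 1/3·r2
  [ 1  0  0  |   6 ]
  [ 0  1  0  |  -4 ]
  [ 0  0  1  |   4 ]
Reading off the last column: p = 6, q = -4, r = 4.

(6, -4, 4)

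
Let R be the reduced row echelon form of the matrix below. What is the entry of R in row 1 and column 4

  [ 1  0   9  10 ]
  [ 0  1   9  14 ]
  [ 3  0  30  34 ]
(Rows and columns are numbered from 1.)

ρ3 ← ρ3 − 3·ρ1
  [ 1  0  9  10 ]
  [ 0  1  9  14 ]
  [ 0  0  3   4 ]
ρ3 ← 1/3·ρ3
  [ 1  0  9   10 ]
  [ 0  1  9   14 ]
  [ 0  0  1  4/3 ]
ρ2 ← ρ2 − 9·ρ3
  [ 1  0  9   10 ]
  [ 0  1  0    2 ]
  [ 0  0  1  4/3 ]
ρ1 ← ρ1 − 9·ρ3
  [ 1  0  0   -2 ]
  [ 0  1  0    2 ]
  [ 0  0  1  4/3 ]

-2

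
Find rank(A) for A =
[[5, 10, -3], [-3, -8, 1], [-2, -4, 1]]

rank = 3

R1 -> 1/5·R1
  [  1   2  -3/5 ]
  [ -3  -8     1 ]
  [ -2  -4     1 ]
R2 -> R2 + 3·R1
  [  1   2  -3/5 ]
  [  0  -2  -4/5 ]
  [ -2  -4     1 ]
R3 -> R3 + 2·R1
  [ 1   2  -3/5 ]
  [ 0  -2  -4/5 ]
  [ 0   0  -1/5 ]
R2 -> -1/2·R2
  [ 1  2  -3/5 ]
  [ 0  1   2/5 ]
  [ 0  0  -1/5 ]
R3 -> -5·R3
  [ 1  2  -3/5 ]
  [ 0  1   2/5 ]
  [ 0  0     1 ]
R2 -> R2 − 2/5·R3
  [ 1  2  -3/5 ]
  [ 0  1     0 ]
  [ 0  0     1 ]
R1 -> R1 + 3/5·R3
  [ 1  2  0 ]
  [ 0  1  0 ]
  [ 0  0  1 ]
R1 -> R1 − 2·R2
  [ 1  0  0 ]
  [ 0  1  0 ]
  [ 0  0  1 ]
The reduced form has 3 nonzero rows.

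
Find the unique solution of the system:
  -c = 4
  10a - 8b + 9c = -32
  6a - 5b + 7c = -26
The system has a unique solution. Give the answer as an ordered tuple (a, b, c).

(2, 2, -4)

Form the augmented matrix and row-reduce:
  [  0   0  -1  |    4 ]
  [ 10  -8   9  |  -32 ]
  [  6  -5   7  |  -26 ]
R1 <=> R2
  [ 10  -8   9  |  -32 ]
  [  0   0  -1  |    4 ]
  [  6  -5   7  |  -26 ]
R1 ← 1/10·R1
  [ 1  -4/5  9/10  |  -16/5 ]
  [ 0     0    -1  |      4 ]
  [ 6    -5     7  |    -26 ]
R3 ← R3 − 6·R1
  [ 1  -4/5  9/10  |  -16/5 ]
  [ 0     0    -1  |      4 ]
  [ 0  -1/5   8/5  |  -34/5 ]
R2 <=> R3
  [ 1  -4/5  9/10  |  -16/5 ]
  [ 0  -1/5   8/5  |  -34/5 ]
  [ 0     0    -1  |      4 ]
R2 ← -5·R2
  [ 1  -4/5  9/10  |  -16/5 ]
  [ 0     1    -8  |     34 ]
  [ 0     0    -1  |      4 ]
R3 ← -1·R3
  [ 1  -4/5  9/10  |  -16/5 ]
  [ 0     1    -8  |     34 ]
  [ 0     0     1  |     -4 ]
R2 ← R2 + 8·R3
  [ 1  -4/5  9/10  |  -16/5 ]
  [ 0     1     0  |      2 ]
  [ 0     0     1  |     -4 ]
R1 ← R1 − 9/10·R3
  [ 1  -4/5  0  |  2/5 ]
  [ 0     1  0  |    2 ]
  [ 0     0  1  |   -4 ]
R1 ← R1 + 4/5·R2
  [ 1  0  0  |   2 ]
  [ 0  1  0  |   2 ]
  [ 0  0  1  |  -4 ]
Reading off the last column: a = 2, b = 2, c = -4.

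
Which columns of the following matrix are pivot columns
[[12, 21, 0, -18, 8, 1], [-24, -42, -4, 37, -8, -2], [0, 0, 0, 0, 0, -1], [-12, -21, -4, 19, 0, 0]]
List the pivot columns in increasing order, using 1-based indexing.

1, 3, 6

R1 -> 1/12·R1
  [   1  7/4   0  -3/2  2/3  1/12 ]
  [ -24  -42  -4    37   -8    -2 ]
  [   0    0   0     0    0    -1 ]
  [ -12  -21  -4    19    0     0 ]
R2 -> R2 + 24·R1
  [   1  7/4   0  -3/2  2/3  1/12 ]
  [   0    0  -4     1    8     0 ]
  [   0    0   0     0    0    -1 ]
  [ -12  -21  -4    19    0     0 ]
R4 -> R4 + 12·R1
  [ 1  7/4   0  -3/2  2/3  1/12 ]
  [ 0    0  -4     1    8     0 ]
  [ 0    0   0     0    0    -1 ]
  [ 0    0  -4     1    8     1 ]
R2 -> -1/4·R2
  [ 1  7/4   0  -3/2  2/3  1/12 ]
  [ 0    0   1  -1/4   -2     0 ]
  [ 0    0   0     0    0    -1 ]
  [ 0    0  -4     1    8     1 ]
R4 -> R4 + 4·R2
  [ 1  7/4  0  -3/2  2/3  1/12 ]
  [ 0    0  1  -1/4   -2     0 ]
  [ 0    0  0     0    0    -1 ]
  [ 0    0  0     0    0     1 ]
R3 -> -1·R3
  [ 1  7/4  0  -3/2  2/3  1/12 ]
  [ 0    0  1  -1/4   -2     0 ]
  [ 0    0  0     0    0     1 ]
  [ 0    0  0     0    0     1 ]
R4 -> R4 − R3
  [ 1  7/4  0  -3/2  2/3  1/12 ]
  [ 0    0  1  -1/4   -2     0 ]
  [ 0    0  0     0    0     1 ]
  [ 0    0  0     0    0     0 ]
R1 -> R1 − 1/12·R3
  [ 1  7/4  0  -3/2  2/3  0 ]
  [ 0    0  1  -1/4   -2  0 ]
  [ 0    0  0     0    0  1 ]
  [ 0    0  0     0    0  0 ]
Pivot columns are the columns containing a leading 1.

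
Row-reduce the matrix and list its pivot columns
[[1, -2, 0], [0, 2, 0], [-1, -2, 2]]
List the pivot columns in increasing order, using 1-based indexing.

r3 → r3 + r1
  [ 1  -2  0 ]
  [ 0   2  0 ]
  [ 0  -4  2 ]
r2 → 1/2·r2
  [ 1  -2  0 ]
  [ 0   1  0 ]
  [ 0  -4  2 ]
r3 → r3 + 4·r2
  [ 1  -2  0 ]
  [ 0   1  0 ]
  [ 0   0  2 ]
r3 → 1/2·r3
  [ 1  -2  0 ]
  [ 0   1  0 ]
  [ 0   0  1 ]
r1 → r1 + 2·r2
  [ 1  0  0 ]
  [ 0  1  0 ]
  [ 0  0  1 ]
Pivot columns are the columns containing a leading 1.

1, 2, 3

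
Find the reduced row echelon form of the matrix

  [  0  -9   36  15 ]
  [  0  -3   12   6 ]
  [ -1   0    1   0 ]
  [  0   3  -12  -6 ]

[[1, 0, -1, 0], [0, 1, -4, 0], [0, 0, 0, 1], [0, 0, 0, 0]]

ρ1 ↔ ρ3
  [ -1   0    1   0 ]
  [  0  -3   12   6 ]
  [  0  -9   36  15 ]
  [  0   3  -12  -6 ]
ρ1 := -1·ρ1
  [ 1   0   -1   0 ]
  [ 0  -3   12   6 ]
  [ 0  -9   36  15 ]
  [ 0   3  -12  -6 ]
ρ2 := -1/3·ρ2
  [ 1   0   -1   0 ]
  [ 0   1   -4  -2 ]
  [ 0  -9   36  15 ]
  [ 0   3  -12  -6 ]
ρ3 := ρ3 + 9·ρ2
  [ 1  0   -1   0 ]
  [ 0  1   -4  -2 ]
  [ 0  0    0  -3 ]
  [ 0  3  -12  -6 ]
ρ4 := ρ4 − 3·ρ2
  [ 1  0  -1   0 ]
  [ 0  1  -4  -2 ]
  [ 0  0   0  -3 ]
  [ 0  0   0   0 ]
ρ3 := -1/3·ρ3
  [ 1  0  -1   0 ]
  [ 0  1  -4  -2 ]
  [ 0  0   0   1 ]
  [ 0  0   0   0 ]
ρ2 := ρ2 + 2·ρ3
  [ 1  0  -1  0 ]
  [ 0  1  -4  0 ]
  [ 0  0   0  1 ]
  [ 0  0   0  0 ]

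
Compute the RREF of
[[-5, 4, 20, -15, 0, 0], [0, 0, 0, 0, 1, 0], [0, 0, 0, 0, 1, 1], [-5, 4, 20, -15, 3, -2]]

R1 ← -1/5·R1
  [  1  -4/5  -4    3  0   0 ]
  [  0     0   0    0  1   0 ]
  [  0     0   0    0  1   1 ]
  [ -5     4  20  -15  3  -2 ]
R4 ← R4 + 5·R1
  [ 1  -4/5  -4  3  0   0 ]
  [ 0     0   0  0  1   0 ]
  [ 0     0   0  0  1   1 ]
  [ 0     0   0  0  3  -2 ]
R3 ← R3 − R2
  [ 1  -4/5  -4  3  0   0 ]
  [ 0     0   0  0  1   0 ]
  [ 0     0   0  0  0   1 ]
  [ 0     0   0  0  3  -2 ]
R4 ← R4 − 3·R2
  [ 1  -4/5  -4  3  0   0 ]
  [ 0     0   0  0  1   0 ]
  [ 0     0   0  0  0   1 ]
  [ 0     0   0  0  0  -2 ]
R4 ← R4 + 2·R3
  [ 1  -4/5  -4  3  0  0 ]
  [ 0     0   0  0  1  0 ]
  [ 0     0   0  0  0  1 ]
  [ 0     0   0  0  0  0 ]

[[1, -4/5, -4, 3, 0, 0], [0, 0, 0, 0, 1, 0], [0, 0, 0, 0, 0, 1], [0, 0, 0, 0, 0, 0]]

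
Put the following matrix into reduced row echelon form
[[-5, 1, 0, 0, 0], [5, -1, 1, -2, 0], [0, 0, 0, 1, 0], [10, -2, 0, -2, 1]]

[[1, -1/5, 0, 0, 0], [0, 0, 1, 0, 0], [0, 0, 0, 1, 0], [0, 0, 0, 0, 1]]

R1 ← -1/5·R1
R2 ← R2 − 5·R1
R4 ← R4 − 10·R1
R4 ← R4 + 2·R3
R2 ← R2 + 2·R3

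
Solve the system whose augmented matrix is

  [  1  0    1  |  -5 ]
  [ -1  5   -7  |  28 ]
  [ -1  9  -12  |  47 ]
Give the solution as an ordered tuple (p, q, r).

Add R1 to R2.
  [  1  0    1  |  -5 ]
  [  0  5   -6  |  23 ]
  [ -1  9  -12  |  47 ]
Add R1 to R3.
  [ 1  0    1  |  -5 ]
  [ 0  5   -6  |  23 ]
  [ 0  9  -11  |  42 ]
Multiply R2 by 1/5.
  [ 1  0     1  |    -5 ]
  [ 0  1  -6/5  |  23/5 ]
  [ 0  9   -11  |    42 ]
Subtract 9 times R2 from R3.
  [ 1  0     1  |    -5 ]
  [ 0  1  -6/5  |  23/5 ]
  [ 0  0  -1/5  |   3/5 ]
Multiply R3 by -5.
  [ 1  0     1  |    -5 ]
  [ 0  1  -6/5  |  23/5 ]
  [ 0  0     1  |    -3 ]
Add 6/5 times R3 to R2.
  [ 1  0  1  |  -5 ]
  [ 0  1  0  |   1 ]
  [ 0  0  1  |  -3 ]
Subtract R3 from R1.
  [ 1  0  0  |  -2 ]
  [ 0  1  0  |   1 ]
  [ 0  0  1  |  -3 ]
Reading off the last column: p = -2, q = 1, r = -3.

(-2, 1, -3)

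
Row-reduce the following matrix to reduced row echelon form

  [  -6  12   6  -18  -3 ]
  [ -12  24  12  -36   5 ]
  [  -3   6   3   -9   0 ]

[[1, -2, -1, 3, 0], [0, 0, 0, 0, 1], [0, 0, 0, 0, 0]]

r1 := -1/6·r1
  [   1  -2  -1    3  1/2 ]
  [ -12  24  12  -36    5 ]
  [  -3   6   3   -9    0 ]
r2 := r2 + 12·r1
  [  1  -2  -1   3  1/2 ]
  [  0   0   0   0   11 ]
  [ -3   6   3  -9    0 ]
r3 := r3 + 3·r1
  [ 1  -2  -1  3  1/2 ]
  [ 0   0   0  0   11 ]
  [ 0   0   0  0  3/2 ]
r2 := 1/11·r2
  [ 1  -2  -1  3  1/2 ]
  [ 0   0   0  0    1 ]
  [ 0   0   0  0  3/2 ]
r3 := r3 − 3/2·r2
  [ 1  -2  -1  3  1/2 ]
  [ 0   0   0  0    1 ]
  [ 0   0   0  0    0 ]
r1 := r1 − 1/2·r2
  [ 1  -2  -1  3  0 ]
  [ 0   0   0  0  1 ]
  [ 0   0   0  0  0 ]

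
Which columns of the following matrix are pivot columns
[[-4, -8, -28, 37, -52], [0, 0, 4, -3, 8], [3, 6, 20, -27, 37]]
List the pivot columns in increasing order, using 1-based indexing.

r1 ← -1/4·r1
  [ 1  2   7  -37/4  13 ]
  [ 0  0   4     -3   8 ]
  [ 3  6  20    -27  37 ]
r3 ← r3 − 3·r1
  [ 1  2   7  -37/4  13 ]
  [ 0  0   4     -3   8 ]
  [ 0  0  -1    3/4  -2 ]
r2 ← 1/4·r2
  [ 1  2   7  -37/4  13 ]
  [ 0  0   1   -3/4   2 ]
  [ 0  0  -1    3/4  -2 ]
r3 ← r3 + r2
  [ 1  2  7  -37/4  13 ]
  [ 0  0  1   -3/4   2 ]
  [ 0  0  0      0   0 ]
r1 ← r1 − 7·r2
  [ 1  2  0    -4  -1 ]
  [ 0  0  1  -3/4   2 ]
  [ 0  0  0     0   0 ]
Pivot columns are the columns containing a leading 1.

1, 3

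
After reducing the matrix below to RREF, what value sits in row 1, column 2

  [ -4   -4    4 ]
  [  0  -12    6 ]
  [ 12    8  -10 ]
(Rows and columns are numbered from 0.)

-1/2

R1 := -1/4·R1
  [  1    1   -1 ]
  [  0  -12    6 ]
  [ 12    8  -10 ]
R3 := R3 − 12·R1
  [ 1    1  -1 ]
  [ 0  -12   6 ]
  [ 0   -4   2 ]
R2 := -1/12·R2
  [ 1   1    -1 ]
  [ 0   1  -1/2 ]
  [ 0  -4     2 ]
R3 := R3 + 4·R2
  [ 1  1    -1 ]
  [ 0  1  -1/2 ]
  [ 0  0     0 ]
R1 := R1 − R2
  [ 1  0  -1/2 ]
  [ 0  1  -1/2 ]
  [ 0  0     0 ]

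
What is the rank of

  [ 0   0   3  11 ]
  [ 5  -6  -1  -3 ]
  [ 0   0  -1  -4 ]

rank = 3

r1 <=> r2
  [ 5  -6  -1  -3 ]
  [ 0   0   3  11 ]
  [ 0   0  -1  -4 ]
r1 -> 1/5·r1
  [ 1  -6/5  -1/5  -3/5 ]
  [ 0     0     3    11 ]
  [ 0     0    -1    -4 ]
r2 -> 1/3·r2
  [ 1  -6/5  -1/5  -3/5 ]
  [ 0     0     1  11/3 ]
  [ 0     0    -1    -4 ]
r3 -> r3 + r2
  [ 1  -6/5  -1/5  -3/5 ]
  [ 0     0     1  11/3 ]
  [ 0     0     0  -1/3 ]
r3 -> -3·r3
  [ 1  -6/5  -1/5  -3/5 ]
  [ 0     0     1  11/3 ]
  [ 0     0     0     1 ]
r2 -> r2 − 11/3·r3
  [ 1  -6/5  -1/5  -3/5 ]
  [ 0     0     1     0 ]
  [ 0     0     0     1 ]
r1 -> r1 + 3/5·r3
  [ 1  -6/5  -1/5  0 ]
  [ 0     0     1  0 ]
  [ 0     0     0  1 ]
r1 -> r1 + 1/5·r2
  [ 1  -6/5  0  0 ]
  [ 0     0  1  0 ]
  [ 0     0  0  1 ]
The reduced form has 3 nonzero rows.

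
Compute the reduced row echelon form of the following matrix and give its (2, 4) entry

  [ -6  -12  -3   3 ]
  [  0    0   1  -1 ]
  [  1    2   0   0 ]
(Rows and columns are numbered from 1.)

Multiply R1 by -1/6.
Subtract R1 from R3.
Add 1/2 times R2 to R3.
Subtract 1/2 times R2 from R1.

-1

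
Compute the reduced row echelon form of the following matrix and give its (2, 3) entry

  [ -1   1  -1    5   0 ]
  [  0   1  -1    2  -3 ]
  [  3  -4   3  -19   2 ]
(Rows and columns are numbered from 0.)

2

Multiply R1 by -1.
  [ 1  -1   1   -5   0 ]
  [ 0   1  -1    2  -3 ]
  [ 3  -4   3  -19   2 ]
Subtract 3 times R1 from R3.
  [ 1  -1   1  -5   0 ]
  [ 0   1  -1   2  -3 ]
  [ 0  -1   0  -4   2 ]
Add R2 to R3.
  [ 1  -1   1  -5   0 ]
  [ 0   1  -1   2  -3 ]
  [ 0   0  -1  -2  -1 ]
Multiply R3 by -1.
  [ 1  -1   1  -5   0 ]
  [ 0   1  -1   2  -3 ]
  [ 0   0   1   2   1 ]
Add R3 to R2.
  [ 1  -1  1  -5   0 ]
  [ 0   1  0   4  -2 ]
  [ 0   0  1   2   1 ]
Subtract R3 from R1.
  [ 1  -1  0  -7  -1 ]
  [ 0   1  0   4  -2 ]
  [ 0   0  1   2   1 ]
Add R2 to R1.
  [ 1  0  0  -3  -3 ]
  [ 0  1  0   4  -2 ]
  [ 0  0  1   2   1 ]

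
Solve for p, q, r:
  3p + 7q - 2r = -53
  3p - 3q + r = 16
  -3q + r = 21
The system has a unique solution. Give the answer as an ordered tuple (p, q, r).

Form the augmented matrix and row-reduce:
  [ 3   7  -2  |  -53 ]
  [ 3  -3   1  |   16 ]
  [ 0  -3   1  |   21 ]
ρ1 -> 1/3·ρ1
  [ 1  7/3  -2/3  |  -53/3 ]
  [ 3   -3     1  |     16 ]
  [ 0   -3     1  |     21 ]
ρ2 -> ρ2 − 3·ρ1
  [ 1  7/3  -2/3  |  -53/3 ]
  [ 0  -10     3  |     69 ]
  [ 0   -3     1  |     21 ]
ρ2 -> -1/10·ρ2
  [ 1  7/3   -2/3  |   -53/3 ]
  [ 0    1  -3/10  |  -69/10 ]
  [ 0   -3      1  |      21 ]
ρ3 -> ρ3 + 3·ρ2
  [ 1  7/3   -2/3  |   -53/3 ]
  [ 0    1  -3/10  |  -69/10 ]
  [ 0    0   1/10  |    3/10 ]
ρ3 -> 10·ρ3
  [ 1  7/3   -2/3  |   -53/3 ]
  [ 0    1  -3/10  |  -69/10 ]
  [ 0    0      1  |       3 ]
ρ2 -> ρ2 + 3/10·ρ3
  [ 1  7/3  -2/3  |  -53/3 ]
  [ 0    1     0  |     -6 ]
  [ 0    0     1  |      3 ]
ρ1 -> ρ1 + 2/3·ρ3
  [ 1  7/3  0  |  -47/3 ]
  [ 0    1  0  |     -6 ]
  [ 0    0  1  |      3 ]
ρ1 -> ρ1 − 7/3·ρ2
  [ 1  0  0  |  -5/3 ]
  [ 0  1  0  |    -6 ]
  [ 0  0  1  |     3 ]
Reading off the last column: p = -5/3, q = -6, r = 3.

(-5/3, -6, 3)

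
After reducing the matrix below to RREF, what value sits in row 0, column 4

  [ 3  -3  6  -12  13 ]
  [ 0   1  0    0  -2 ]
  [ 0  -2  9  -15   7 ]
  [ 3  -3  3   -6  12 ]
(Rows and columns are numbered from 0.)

R1 → 1/3·R1
  [ 1  -1  2   -4  13/3 ]
  [ 0   1  0    0    -2 ]
  [ 0  -2  9  -15     7 ]
  [ 3  -3  3   -6    12 ]
R4 → R4 − 3·R1
  [ 1  -1   2   -4  13/3 ]
  [ 0   1   0    0    -2 ]
  [ 0  -2   9  -15     7 ]
  [ 0   0  -3    6    -1 ]
R3 → R3 + 2·R2
  [ 1  -1   2   -4  13/3 ]
  [ 0   1   0    0    -2 ]
  [ 0   0   9  -15     3 ]
  [ 0   0  -3    6    -1 ]
R3 → 1/9·R3
  [ 1  -1   2    -4  13/3 ]
  [ 0   1   0     0    -2 ]
  [ 0   0   1  -5/3   1/3 ]
  [ 0   0  -3     6    -1 ]
R4 → R4 + 3·R3
  [ 1  -1  2    -4  13/3 ]
  [ 0   1  0     0    -2 ]
  [ 0   0  1  -5/3   1/3 ]
  [ 0   0  0     1     0 ]
R3 → R3 + 5/3·R4
  [ 1  -1  2  -4  13/3 ]
  [ 0   1  0   0    -2 ]
  [ 0   0  1   0   1/3 ]
  [ 0   0  0   1     0 ]
R1 → R1 + 4·R4
  [ 1  -1  2  0  13/3 ]
  [ 0   1  0  0    -2 ]
  [ 0   0  1  0   1/3 ]
  [ 0   0  0  1     0 ]
R1 → R1 − 2·R3
  [ 1  -1  0  0  11/3 ]
  [ 0   1  0  0    -2 ]
  [ 0   0  1  0   1/3 ]
  [ 0   0  0  1     0 ]
R1 → R1 + R2
  [ 1  0  0  0  5/3 ]
  [ 0  1  0  0   -2 ]
  [ 0  0  1  0  1/3 ]
  [ 0  0  0  1    0 ]

5/3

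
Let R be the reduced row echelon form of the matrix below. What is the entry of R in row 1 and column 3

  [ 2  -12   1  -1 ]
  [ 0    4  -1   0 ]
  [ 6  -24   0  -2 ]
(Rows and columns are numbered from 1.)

-1

r1 := 1/2·r1
  [ 1   -6  1/2  -1/2 ]
  [ 0    4   -1     0 ]
  [ 6  -24    0    -2 ]
r3 := r3 − 6·r1
  [ 1  -6  1/2  -1/2 ]
  [ 0   4   -1     0 ]
  [ 0  12   -3     1 ]
r2 := 1/4·r2
  [ 1  -6   1/2  -1/2 ]
  [ 0   1  -1/4     0 ]
  [ 0  12    -3     1 ]
r3 := r3 − 12·r2
  [ 1  -6   1/2  -1/2 ]
  [ 0   1  -1/4     0 ]
  [ 0   0     0     1 ]
r1 := r1 + 1/2·r3
  [ 1  -6   1/2  0 ]
  [ 0   1  -1/4  0 ]
  [ 0   0     0  1 ]
r1 := r1 + 6·r2
  [ 1  0    -1  0 ]
  [ 0  1  -1/4  0 ]
  [ 0  0     0  1 ]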